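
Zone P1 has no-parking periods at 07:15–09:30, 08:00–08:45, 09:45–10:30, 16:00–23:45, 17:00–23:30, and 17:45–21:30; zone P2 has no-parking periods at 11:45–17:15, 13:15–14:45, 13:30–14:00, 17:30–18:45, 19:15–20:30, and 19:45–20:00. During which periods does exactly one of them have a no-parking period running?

07:15-09:30, 09:45-10:30, 11:45-16:00, 17:15-17:30, 18:45-19:15, 20:30-23:45

A, merged: 07:15-09:30, 09:45-10:30, 16:00-23:45.
B, merged: 11:45-17:15, 17:30-18:45, 19:15-20:30.
Only in the first: 07:15-09:30, 09:45-10:30, 17:15-17:30, 18:45-19:15, 20:30-23:45.
Only in the second: 11:45-16:00.
Together these are the periods covered by exactly one.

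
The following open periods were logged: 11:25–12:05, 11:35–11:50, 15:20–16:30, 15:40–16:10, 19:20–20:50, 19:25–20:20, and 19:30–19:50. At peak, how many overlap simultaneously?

3

Sweep endpoints in order; track running count of active intervals.
Peak of 3 reached at 19:30.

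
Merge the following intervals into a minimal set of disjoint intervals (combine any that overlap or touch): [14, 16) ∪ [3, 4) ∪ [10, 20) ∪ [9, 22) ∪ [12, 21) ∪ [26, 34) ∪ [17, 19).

Sort by start: [3, 4), [9, 22), [10, 20), [12, 21), [14, 16), [17, 19), [26, 34).
[9, 22) is disjoint → start new block.
[10, 20) overlaps/touches [9, 22) → extend to [9, 22).
[12, 21) overlaps/touches [9, 22) → extend to [9, 22).
[14, 16) overlaps/touches [9, 22) → extend to [9, 22).
[17, 19) overlaps/touches [9, 22) → extend to [9, 22).
[26, 34) is disjoint → start new block.

[3, 4) ∪ [9, 22) ∪ [26, 34)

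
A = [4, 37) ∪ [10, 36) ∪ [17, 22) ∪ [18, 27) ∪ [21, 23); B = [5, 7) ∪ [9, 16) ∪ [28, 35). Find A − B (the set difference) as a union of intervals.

Merge the first list: [4, 37).
[4, 37) minus B → [4, 5), [7, 9), [16, 28), [35, 37).

[4, 5) ∪ [7, 9) ∪ [16, 28) ∪ [35, 37)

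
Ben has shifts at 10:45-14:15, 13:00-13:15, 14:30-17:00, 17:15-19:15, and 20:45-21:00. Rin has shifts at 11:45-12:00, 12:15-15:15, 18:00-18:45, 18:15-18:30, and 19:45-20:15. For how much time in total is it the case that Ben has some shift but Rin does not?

First set merges to 10:45–14:15, 14:30–17:00, 17:15–19:15, 20:45–21:00.
Second set merges to 11:45–12:00, 12:15–15:15, 18:00–18:45, 19:45–20:15.
A \ B = 10:45–11:45, 12:00–12:15, 15:15–17:00, 17:15–18:00, 18:45–19:15, 20:45–21:00.
Total: 1 h + 15 min + 1 h 45 min + 45 min + 30 min + 15 min = 4 h 30 min.

4 h 30 min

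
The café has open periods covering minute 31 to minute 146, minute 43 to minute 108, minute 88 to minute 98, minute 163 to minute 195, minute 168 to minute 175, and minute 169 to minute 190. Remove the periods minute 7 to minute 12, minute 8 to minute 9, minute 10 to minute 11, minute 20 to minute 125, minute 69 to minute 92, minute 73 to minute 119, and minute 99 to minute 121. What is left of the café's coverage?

minute 125 to minute 146, minute 163 to minute 195

First set merges to minute 31 to minute 146, minute 163 to minute 195.
Second set merges to minute 7 to minute 12, minute 20 to minute 125.
minute 31 to minute 146 with B removed leaves minute 125 to minute 146.
minute 163 to minute 195 is untouched.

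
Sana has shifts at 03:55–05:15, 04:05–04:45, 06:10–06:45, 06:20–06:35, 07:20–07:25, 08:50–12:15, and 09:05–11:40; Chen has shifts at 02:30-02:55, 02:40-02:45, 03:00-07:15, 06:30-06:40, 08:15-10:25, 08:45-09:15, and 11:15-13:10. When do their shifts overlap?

03:55–05:15, 06:10–06:45, 08:50–10:25, 11:15–12:15

A, merged: 03:55–05:15, 06:10–06:45, 07:20–07:25, 08:50–12:15.
B, merged: 02:30–02:55, 03:00–07:15, 08:15–10:25, 11:15–13:10.
03:55–05:15 overlaps B on 03:55–05:15.
06:10–06:45 overlaps B on 06:10–06:45.
07:20–07:25 falls entirely outside B.
08:50–12:15 overlaps B on 08:50–10:25, 11:15–12:15.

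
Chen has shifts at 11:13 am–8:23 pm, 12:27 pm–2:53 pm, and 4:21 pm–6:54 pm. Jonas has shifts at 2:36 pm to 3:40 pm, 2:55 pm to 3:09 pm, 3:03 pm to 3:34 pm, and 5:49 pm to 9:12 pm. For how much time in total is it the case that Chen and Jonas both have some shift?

Merge the first list: 11:13 am–8:23 pm.
Merge the second list: 2:36 pm–3:40 pm, 5:49 pm–9:12 pm.
A ∩ B = 2:36 pm–3:40 pm, 5:49 pm–8:23 pm.
Total: 1 h 4 min + 2 h 34 min = 3 h 38 min.

3 h 38 min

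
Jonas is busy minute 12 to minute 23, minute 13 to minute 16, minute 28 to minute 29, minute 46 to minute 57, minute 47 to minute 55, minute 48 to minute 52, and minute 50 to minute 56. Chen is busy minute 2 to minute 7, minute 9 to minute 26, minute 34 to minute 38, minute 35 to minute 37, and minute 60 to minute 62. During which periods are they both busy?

minute 12 to minute 23

A, merged: minute 12 to minute 23, minute 28 to minute 29, minute 46 to minute 57.
B, merged: minute 2 to minute 7, minute 9 to minute 26, minute 34 to minute 38, minute 60 to minute 62.
minute 12 to minute 23 overlaps B on minute 12 to minute 23.
minute 28 to minute 29 falls entirely outside B.
minute 46 to minute 57 falls entirely outside B.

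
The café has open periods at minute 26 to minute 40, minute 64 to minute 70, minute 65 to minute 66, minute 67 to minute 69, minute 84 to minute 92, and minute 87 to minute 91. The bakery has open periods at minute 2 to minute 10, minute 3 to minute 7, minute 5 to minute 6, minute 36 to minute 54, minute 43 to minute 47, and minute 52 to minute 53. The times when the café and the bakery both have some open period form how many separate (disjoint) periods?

Merge the first list: minute 26 to minute 40, minute 64 to minute 70, minute 84 to minute 92.
Merge the second list: minute 2 to minute 10, minute 36 to minute 54.
A ∩ B = minute 36 to minute 40.
That is 1 disjoint piece.

1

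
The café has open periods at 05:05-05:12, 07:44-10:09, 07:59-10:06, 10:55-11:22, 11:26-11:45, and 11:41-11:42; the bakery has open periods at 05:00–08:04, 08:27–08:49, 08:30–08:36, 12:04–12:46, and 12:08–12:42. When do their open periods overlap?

05:05–05:12, 07:44–08:04, 08:27–08:49

A, merged: 05:05–05:12, 07:44–10:09, 10:55–11:22, 11:26–11:45.
B, merged: 05:00–08:04, 08:27–08:49, 12:04–12:46.
05:05–05:12 overlaps B on 05:05–05:12.
07:44–10:09 overlaps B on 07:44–08:04, 08:27–08:49.
10:55–11:22 falls entirely outside B.
11:26–11:45 falls entirely outside B.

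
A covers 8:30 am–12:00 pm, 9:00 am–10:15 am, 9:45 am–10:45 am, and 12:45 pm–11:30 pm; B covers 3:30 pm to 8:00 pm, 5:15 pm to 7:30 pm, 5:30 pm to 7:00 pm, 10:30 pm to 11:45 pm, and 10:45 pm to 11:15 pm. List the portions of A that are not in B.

First set merges to 8:30 am–12:00 pm, 12:45 pm–11:30 pm.
Second set merges to 3:30 pm–8:00 pm, 10:30 pm–11:45 pm.
8:30 am–12:00 pm is untouched.
12:45 pm–11:30 pm with B removed leaves 12:45 pm–3:30 pm, 8:00 pm–10:30 pm.

8:30 am–12:00 pm, 12:45 pm–3:30 pm, 8:00 pm–10:30 pm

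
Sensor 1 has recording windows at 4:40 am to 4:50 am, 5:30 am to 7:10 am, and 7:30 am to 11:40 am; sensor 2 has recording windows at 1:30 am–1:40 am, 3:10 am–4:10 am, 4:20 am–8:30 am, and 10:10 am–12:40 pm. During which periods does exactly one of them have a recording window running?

1:30 am-1:40 am, 3:10 am-4:10 am, 4:20 am-4:40 am, 4:50 am-5:30 am, 7:10 am-7:30 am, 8:30 am-10:10 am, 11:40 am-12:40 pm

Only in the first: 8:30 am-10:10 am.
Only in the second: 1:30 am-1:40 am, 3:10 am-4:10 am, 4:20 am-4:40 am, 4:50 am-5:30 am, 7:10 am-7:30 am, 11:40 am-12:40 pm.
Together these are the periods covered by exactly one.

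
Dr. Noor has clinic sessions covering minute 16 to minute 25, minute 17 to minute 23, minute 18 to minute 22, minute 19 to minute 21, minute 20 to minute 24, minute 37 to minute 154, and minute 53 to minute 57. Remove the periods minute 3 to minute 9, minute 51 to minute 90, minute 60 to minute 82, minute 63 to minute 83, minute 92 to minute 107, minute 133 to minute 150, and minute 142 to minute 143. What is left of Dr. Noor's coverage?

A, merged: minute 16 to minute 25, minute 37 to minute 154.
B, merged: minute 3 to minute 9, minute 51 to minute 90, minute 92 to minute 107, minute 133 to minute 150.
minute 16 to minute 25: no B overlap → unchanged.
minute 37 to minute 154 minus B → minute 37 to minute 51, minute 90 to minute 92, minute 107 to minute 133, minute 150 to minute 154.

minute 16 to minute 25, minute 37 to minute 51, minute 90 to minute 92, minute 107 to minute 133, minute 150 to minute 154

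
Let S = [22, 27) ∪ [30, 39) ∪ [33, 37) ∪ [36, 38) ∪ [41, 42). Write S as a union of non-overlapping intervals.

[22, 27) ∪ [30, 39) ∪ [41, 42)

[30, 39) is disjoint → start new block.
[33, 37) overlaps/touches [30, 39) → extend to [30, 39).
[36, 38) overlaps/touches [30, 39) → extend to [30, 39).
[41, 42) is disjoint → start new block.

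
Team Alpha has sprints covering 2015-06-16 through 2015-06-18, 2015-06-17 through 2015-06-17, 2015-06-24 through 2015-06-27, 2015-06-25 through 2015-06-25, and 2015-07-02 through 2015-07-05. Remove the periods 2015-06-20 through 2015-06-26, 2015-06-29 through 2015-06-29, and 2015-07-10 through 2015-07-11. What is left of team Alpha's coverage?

First set merges to 2015-06-16 through 2015-06-18, 2015-06-24 through 2015-06-27, 2015-07-02 through 2015-07-05.
2015-06-16 through 2015-06-18: no B overlap → unchanged.
2015-06-24 through 2015-06-27 minus B → 2015-06-27 through 2015-06-27.
2015-07-02 through 2015-07-05: no B overlap → unchanged.

2015-06-16 through 2015-06-18, 2015-06-27 through 2015-06-27, 2015-07-02 through 2015-07-05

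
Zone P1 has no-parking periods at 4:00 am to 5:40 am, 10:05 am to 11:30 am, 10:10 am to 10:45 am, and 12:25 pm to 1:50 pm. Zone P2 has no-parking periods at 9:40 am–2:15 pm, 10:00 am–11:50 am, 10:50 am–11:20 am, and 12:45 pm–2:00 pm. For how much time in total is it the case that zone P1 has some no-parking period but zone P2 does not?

Merge the first list: 4:00 am-5:40 am, 10:05 am-11:30 am, 12:25 pm-1:50 pm.
Merge the second list: 9:40 am-2:15 pm.
A \ B = 4:00 am-5:40 am.
Total: 1 h 40 min.

1 h 40 min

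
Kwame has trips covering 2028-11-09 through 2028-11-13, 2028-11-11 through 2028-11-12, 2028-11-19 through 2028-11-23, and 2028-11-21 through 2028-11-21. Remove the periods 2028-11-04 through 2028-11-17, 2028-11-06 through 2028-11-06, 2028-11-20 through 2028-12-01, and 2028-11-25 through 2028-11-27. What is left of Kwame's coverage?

2028-11-19 through 2028-11-19

A, merged: 2028-11-09 through 2028-11-13, 2028-11-19 through 2028-11-23.
B, merged: 2028-11-04 through 2028-11-17, 2028-11-20 through 2028-12-01.
2028-11-09 through 2028-11-13: entirely removed.
2028-11-19 through 2028-11-23 \ B = 2028-11-19 through 2028-11-19.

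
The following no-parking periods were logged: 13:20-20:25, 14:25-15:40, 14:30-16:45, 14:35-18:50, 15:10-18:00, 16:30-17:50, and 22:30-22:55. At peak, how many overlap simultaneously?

5

At 15:10, 5 of the intervals are simultaneously active.
No point has more.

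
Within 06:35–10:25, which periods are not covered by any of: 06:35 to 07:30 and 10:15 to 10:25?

After merging, the occupied span is 06:35–07:30, 10:15–10:25.
Gaps within 06:35–10:25: 07:30–10:15.

07:30–10:15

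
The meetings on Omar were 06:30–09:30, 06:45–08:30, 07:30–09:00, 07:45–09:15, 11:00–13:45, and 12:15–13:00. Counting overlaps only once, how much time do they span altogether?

5 h 45 min

Merged: 06:30–09:30, 11:00–13:45.
Lengths: 3 h + 2 h 45 min = 5 h 45 min.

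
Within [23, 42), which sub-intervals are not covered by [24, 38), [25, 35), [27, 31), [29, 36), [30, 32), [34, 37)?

Covered (merged): [24, 38).
Gaps within [23, 42): [23, 24), [38, 42).

[23, 24) ∪ [38, 42)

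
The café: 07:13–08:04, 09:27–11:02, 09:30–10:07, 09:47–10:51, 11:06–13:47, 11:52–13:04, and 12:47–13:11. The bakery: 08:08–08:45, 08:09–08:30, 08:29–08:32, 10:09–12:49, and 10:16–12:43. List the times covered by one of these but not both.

A, merged: 07:13-08:04, 09:27-11:02, 11:06-13:47.
B, merged: 08:08-08:45, 10:09-12:49.
Only in the first: 07:13-08:04, 09:27-10:09, 12:49-13:47.
Only in the second: 08:08-08:45, 11:02-11:06.
Together these are the periods covered by exactly one.

07:13-08:04, 08:08-08:45, 09:27-10:09, 11:02-11:06, 12:49-13:47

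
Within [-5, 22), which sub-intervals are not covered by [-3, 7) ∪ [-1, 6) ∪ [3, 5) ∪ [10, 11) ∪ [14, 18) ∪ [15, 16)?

Covered (merged): [-3, 7), [10, 11), [14, 18).
Uncovered inside [-5, 22): [-5, -3), [7, 10), [11, 14), [18, 22).

[-5, -3) ∪ [7, 10) ∪ [11, 14) ∪ [18, 22)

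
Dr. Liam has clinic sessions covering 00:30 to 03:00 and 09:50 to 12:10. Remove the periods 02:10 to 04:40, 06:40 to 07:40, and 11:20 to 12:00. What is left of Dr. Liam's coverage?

00:30–03:00 with B removed leaves 00:30–02:10.
09:50–12:10 with B removed leaves 09:50–11:20, 12:00–12:10.

00:30–02:10, 09:50–11:20, 12:00–12:10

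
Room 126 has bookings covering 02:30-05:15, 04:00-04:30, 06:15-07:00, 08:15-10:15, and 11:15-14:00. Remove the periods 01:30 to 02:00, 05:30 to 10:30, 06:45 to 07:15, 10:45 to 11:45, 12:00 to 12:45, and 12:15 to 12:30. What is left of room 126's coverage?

02:30–05:15, 11:45–12:00, 12:45–14:00

Merge the first list: 02:30–05:15, 06:15–07:00, 08:15–10:15, 11:15–14:00.
Merge the second list: 01:30–02:00, 05:30–10:30, 10:45–11:45, 12:00–12:45.
02:30–05:15: nothing removed.
06:15–07:00: entirely removed.
08:15–10:15: entirely removed.
11:15–14:00 \ B = 11:45–12:00, 12:45–14:00.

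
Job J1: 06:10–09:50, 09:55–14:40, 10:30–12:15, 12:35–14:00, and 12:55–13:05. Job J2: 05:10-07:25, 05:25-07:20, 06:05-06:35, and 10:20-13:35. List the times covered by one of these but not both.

Merge the first list: 06:10-09:50, 09:55-14:40.
Merge the second list: 05:10-07:25, 10:20-13:35.
Only in the first: 07:25-09:50, 09:55-10:20, 13:35-14:40.
Only in the second: 05:10-06:10.
Together these are the periods covered by exactly one.

05:10-06:10, 07:25-09:50, 09:55-10:20, 13:35-14:40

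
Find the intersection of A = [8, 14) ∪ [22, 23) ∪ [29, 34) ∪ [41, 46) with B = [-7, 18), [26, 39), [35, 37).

[8, 14) ∪ [29, 34)

Merge the second list: [-7, 18), [26, 39).
[8, 14) meets the second set on [8, 14).
[22, 23): no overlap with the second set.
[29, 34) meets the second set on [29, 34).
[41, 46): no overlap with the second set.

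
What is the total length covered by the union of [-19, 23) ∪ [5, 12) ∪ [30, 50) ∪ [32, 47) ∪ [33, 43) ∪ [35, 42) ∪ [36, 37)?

Merged: [-19, 23), [30, 50).
Lengths: 42 + 20 = 62.

62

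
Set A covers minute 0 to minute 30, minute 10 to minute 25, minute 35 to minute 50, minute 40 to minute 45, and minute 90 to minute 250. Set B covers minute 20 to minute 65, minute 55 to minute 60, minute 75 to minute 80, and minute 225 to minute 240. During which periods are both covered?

A, merged: minute 0 to minute 30, minute 35 to minute 50, minute 90 to minute 250.
B, merged: minute 20 to minute 65, minute 75 to minute 80, minute 225 to minute 240.
minute 0 to minute 30 meets the second set on minute 20 to minute 30.
minute 35 to minute 50 meets the second set on minute 35 to minute 50.
minute 90 to minute 250 meets the second set on minute 225 to minute 240.

minute 20 to minute 30, minute 35 to minute 50, minute 225 to minute 240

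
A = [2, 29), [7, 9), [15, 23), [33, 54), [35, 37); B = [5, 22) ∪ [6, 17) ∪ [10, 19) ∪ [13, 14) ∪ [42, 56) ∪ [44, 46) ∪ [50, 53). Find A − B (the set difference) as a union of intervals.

A, merged: [2, 29), [33, 54).
B, merged: [5, 22), [42, 56).
[2, 29) minus B → [2, 5), [22, 29).
[33, 54) minus B → [33, 42).

[2, 5) ∪ [22, 29) ∪ [33, 42)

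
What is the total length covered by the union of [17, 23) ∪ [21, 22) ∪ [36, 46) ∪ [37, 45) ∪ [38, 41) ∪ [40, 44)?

16

Merged: [17, 23), [36, 46).
Lengths: 6 + 10 = 16.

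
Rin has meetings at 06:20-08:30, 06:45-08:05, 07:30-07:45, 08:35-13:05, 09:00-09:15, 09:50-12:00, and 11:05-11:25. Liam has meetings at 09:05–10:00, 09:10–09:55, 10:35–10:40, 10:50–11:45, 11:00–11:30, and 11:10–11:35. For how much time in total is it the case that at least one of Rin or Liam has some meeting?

6 h 40 min

Merge the first list: 06:20–08:30, 08:35–13:05.
Merge the second list: 09:05–10:00, 10:35–10:40, 10:50–11:45.
A ∪ B = 06:20–08:30, 08:35–13:05.
Total: 2 h 10 min + 4 h 30 min = 6 h 40 min.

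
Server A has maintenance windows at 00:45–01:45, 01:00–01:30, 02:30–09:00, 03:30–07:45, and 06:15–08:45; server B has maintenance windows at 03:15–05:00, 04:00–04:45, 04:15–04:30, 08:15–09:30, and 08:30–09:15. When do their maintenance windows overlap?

Merge the first list: 00:45-01:45, 02:30-09:00.
Merge the second list: 03:15-05:00, 08:15-09:30.
00:45-01:45 falls entirely outside B.
02:30-09:00 overlaps B on 03:15-05:00, 08:15-09:00.

03:15-05:00, 08:15-09:00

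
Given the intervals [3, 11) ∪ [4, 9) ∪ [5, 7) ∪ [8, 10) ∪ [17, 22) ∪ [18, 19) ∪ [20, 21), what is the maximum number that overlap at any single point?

Sweep endpoints in order; track running count of active intervals.
Peak of 3 reached at 5.

3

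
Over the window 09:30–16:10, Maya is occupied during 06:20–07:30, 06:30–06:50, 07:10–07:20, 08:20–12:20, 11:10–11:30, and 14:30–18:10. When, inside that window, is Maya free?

12:20-14:30

Covered (merged): 06:20-07:30, 08:20-12:20, 14:30-18:10.
Gaps within 09:30-16:10: 12:20-14:30.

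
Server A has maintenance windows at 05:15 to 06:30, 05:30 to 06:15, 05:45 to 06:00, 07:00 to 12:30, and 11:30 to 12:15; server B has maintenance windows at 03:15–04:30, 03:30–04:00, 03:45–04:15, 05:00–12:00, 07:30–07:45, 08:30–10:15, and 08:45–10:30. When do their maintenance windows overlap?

05:15-06:30, 07:00-12:00

First set merges to 05:15-06:30, 07:00-12:30.
Second set merges to 03:15-04:30, 05:00-12:00.
05:15-06:30 ∩ B → 05:15-06:30.
07:00-12:30 ∩ B → 07:00-12:00.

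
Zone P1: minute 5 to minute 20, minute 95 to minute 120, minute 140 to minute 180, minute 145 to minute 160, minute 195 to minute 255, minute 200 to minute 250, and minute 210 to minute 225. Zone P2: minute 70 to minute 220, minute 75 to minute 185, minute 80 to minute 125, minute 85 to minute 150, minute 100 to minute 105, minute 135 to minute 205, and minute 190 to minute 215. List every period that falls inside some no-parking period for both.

A, merged: minute 5 to minute 20, minute 95 to minute 120, minute 140 to minute 180, minute 195 to minute 255.
B, merged: minute 70 to minute 220.
minute 5 to minute 20 falls entirely outside B.
minute 95 to minute 120 overlaps B on minute 95 to minute 120.
minute 140 to minute 180 overlaps B on minute 140 to minute 180.
minute 195 to minute 255 overlaps B on minute 195 to minute 220.

minute 95 to minute 120, minute 140 to minute 180, minute 195 to minute 220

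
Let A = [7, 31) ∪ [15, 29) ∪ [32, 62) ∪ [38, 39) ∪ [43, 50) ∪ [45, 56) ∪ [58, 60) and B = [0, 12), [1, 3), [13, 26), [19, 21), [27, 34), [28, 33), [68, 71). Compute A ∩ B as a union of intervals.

[7, 12) ∪ [13, 26) ∪ [27, 31) ∪ [32, 34)

Merge the first list: [7, 31), [32, 62).
Merge the second list: [0, 12), [13, 26), [27, 34), [68, 71).
[7, 31) overlaps B on [7, 12), [13, 26), [27, 31).
[32, 62) overlaps B on [32, 34).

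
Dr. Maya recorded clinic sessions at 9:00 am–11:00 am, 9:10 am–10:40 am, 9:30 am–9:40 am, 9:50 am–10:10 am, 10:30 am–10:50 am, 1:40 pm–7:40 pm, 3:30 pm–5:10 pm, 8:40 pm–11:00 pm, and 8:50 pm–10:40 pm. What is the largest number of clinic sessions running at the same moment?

3

Sweep endpoints in order; track running count of active intervals.
Peak of 3 reached at 9:30 am.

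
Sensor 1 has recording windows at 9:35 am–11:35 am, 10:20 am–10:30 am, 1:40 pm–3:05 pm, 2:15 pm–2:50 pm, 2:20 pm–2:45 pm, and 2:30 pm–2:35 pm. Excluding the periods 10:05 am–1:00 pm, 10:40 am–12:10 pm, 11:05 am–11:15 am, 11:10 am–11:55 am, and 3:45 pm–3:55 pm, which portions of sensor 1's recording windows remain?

9:35 am-10:05 am, 1:40 pm-3:05 pm

A, merged: 9:35 am-11:35 am, 1:40 pm-3:05 pm.
B, merged: 10:05 am-1:00 pm, 3:45 pm-3:55 pm.
9:35 am-11:35 am \ B = 9:35 am-10:05 am.
1:40 pm-3:05 pm: nothing removed.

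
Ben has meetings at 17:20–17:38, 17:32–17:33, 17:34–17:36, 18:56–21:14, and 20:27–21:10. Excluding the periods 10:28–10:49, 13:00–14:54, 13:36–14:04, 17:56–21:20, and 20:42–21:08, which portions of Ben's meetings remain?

17:20–17:38

First set merges to 17:20–17:38, 18:56–21:14.
Second set merges to 10:28–10:49, 13:00–14:54, 17:56–21:20.
17:20–17:38: no B overlap → unchanged.
18:56–21:14: fully covered by B → removed.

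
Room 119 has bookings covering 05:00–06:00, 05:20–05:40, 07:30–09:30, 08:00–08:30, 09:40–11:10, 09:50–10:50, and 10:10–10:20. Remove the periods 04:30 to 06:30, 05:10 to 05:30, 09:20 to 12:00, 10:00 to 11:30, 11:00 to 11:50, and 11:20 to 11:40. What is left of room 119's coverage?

First set merges to 05:00–06:00, 07:30–09:30, 09:40–11:10.
Second set merges to 04:30–06:30, 09:20–12:00.
05:00–06:00 lies entirely inside B → drops out.
07:30–09:30 with B removed leaves 07:30–09:20.
09:40–11:10 lies entirely inside B → drops out.

07:30–09:20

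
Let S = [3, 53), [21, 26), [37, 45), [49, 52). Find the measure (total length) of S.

Merged: [3, 53).
Length: 50.

50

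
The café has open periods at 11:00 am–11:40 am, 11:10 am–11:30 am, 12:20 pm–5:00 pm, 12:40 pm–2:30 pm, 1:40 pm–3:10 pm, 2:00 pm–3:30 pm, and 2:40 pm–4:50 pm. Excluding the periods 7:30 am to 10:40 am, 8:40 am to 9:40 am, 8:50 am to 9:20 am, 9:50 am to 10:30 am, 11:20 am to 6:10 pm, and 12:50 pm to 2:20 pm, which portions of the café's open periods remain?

11:00 am–11:20 am

First set merges to 11:00 am–11:40 am, 12:20 pm–5:00 pm.
Second set merges to 7:30 am–10:40 am, 11:20 am–6:10 pm.
11:00 am–11:40 am with B removed leaves 11:00 am–11:20 am.
12:20 pm–5:00 pm lies entirely inside B → drops out.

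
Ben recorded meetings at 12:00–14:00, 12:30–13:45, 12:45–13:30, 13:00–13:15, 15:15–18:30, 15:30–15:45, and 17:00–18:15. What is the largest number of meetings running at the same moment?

Walk the sorted start/end points keeping a running depth.
The depth first hits 4 at 13:00.

4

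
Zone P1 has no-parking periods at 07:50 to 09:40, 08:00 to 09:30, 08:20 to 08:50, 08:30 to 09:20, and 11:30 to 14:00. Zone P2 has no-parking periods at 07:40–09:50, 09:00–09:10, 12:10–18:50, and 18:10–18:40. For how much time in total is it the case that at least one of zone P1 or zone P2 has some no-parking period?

A, merged: 07:50–09:40, 11:30–14:00.
B, merged: 07:40–09:50, 12:10–18:50.
A ∪ B = 07:40–09:50, 11:30–18:50.
Total: 2 h 10 min + 7 h 20 min = 9 h 30 min.

9 h 30 min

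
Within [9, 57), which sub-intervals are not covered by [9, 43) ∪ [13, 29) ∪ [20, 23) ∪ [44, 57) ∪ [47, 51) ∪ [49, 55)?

[43, 44)

After merging, the occupied span is [9, 43), [44, 57).
Uncovered inside [9, 57): [43, 44).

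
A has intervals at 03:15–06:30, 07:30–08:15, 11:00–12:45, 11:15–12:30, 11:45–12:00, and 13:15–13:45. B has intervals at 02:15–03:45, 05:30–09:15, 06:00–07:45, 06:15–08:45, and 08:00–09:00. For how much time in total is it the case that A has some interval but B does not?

4 h

Merge the first list: 03:15–06:30, 07:30–08:15, 11:00–12:45, 13:15–13:45.
Merge the second list: 02:15–03:45, 05:30–09:15.
A \ B = 03:45–05:30, 11:00–12:45, 13:15–13:45.
Total: 1 h 45 min + 1 h 45 min + 30 min = 4 h.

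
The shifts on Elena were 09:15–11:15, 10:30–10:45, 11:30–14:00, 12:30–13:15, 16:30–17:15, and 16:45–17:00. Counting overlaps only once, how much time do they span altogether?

Merged: 09:15–11:15, 11:30–14:00, 16:30–17:15.
Lengths: 2 h + 2 h 30 min + 45 min = 5 h 15 min.

5 h 15 min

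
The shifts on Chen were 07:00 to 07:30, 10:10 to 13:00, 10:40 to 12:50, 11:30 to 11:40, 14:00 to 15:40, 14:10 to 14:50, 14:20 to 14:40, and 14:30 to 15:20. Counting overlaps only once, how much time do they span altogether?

5 h

Merged: 07:00–07:30, 10:10–13:00, 14:00–15:40.
Lengths: 30 min + 2 h 50 min + 1 h 40 min = 5 h.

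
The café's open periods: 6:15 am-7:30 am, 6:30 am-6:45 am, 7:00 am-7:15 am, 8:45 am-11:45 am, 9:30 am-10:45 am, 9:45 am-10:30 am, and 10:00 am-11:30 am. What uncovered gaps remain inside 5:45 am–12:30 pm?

5:45 am–6:15 am, 7:30 am–8:45 am, 11:45 am–12:30 pm

The merged coverage is 6:15 am–7:30 am, 8:45 am–11:45 am.
Gaps within 5:45 am–12:30 pm: 5:45 am–6:15 am, 7:30 am–8:45 am, 11:45 am–12:30 pm.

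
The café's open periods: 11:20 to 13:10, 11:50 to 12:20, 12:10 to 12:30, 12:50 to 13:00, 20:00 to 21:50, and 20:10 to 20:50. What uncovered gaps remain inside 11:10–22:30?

Covered (merged): 11:20–13:10, 20:00–21:50.
Gaps within 11:10–22:30: 11:10–11:20, 13:10–20:00, 21:50–22:30.

11:10–11:20, 13:10–20:00, 21:50–22:30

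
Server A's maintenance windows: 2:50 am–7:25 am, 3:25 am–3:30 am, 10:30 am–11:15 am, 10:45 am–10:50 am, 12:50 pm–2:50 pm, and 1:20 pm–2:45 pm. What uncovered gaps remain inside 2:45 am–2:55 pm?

Covered (merged): 2:50 am–7:25 am, 10:30 am–11:15 am, 12:50 pm–2:50 pm.
Uncovered inside 2:45 am–2:55 pm: 2:45 am–2:50 am, 7:25 am–10:30 am, 11:15 am–12:50 pm, 2:50 pm–2:55 pm.

2:45 am–2:50 am, 7:25 am–10:30 am, 11:15 am–12:50 pm, 2:50 pm–2:55 pm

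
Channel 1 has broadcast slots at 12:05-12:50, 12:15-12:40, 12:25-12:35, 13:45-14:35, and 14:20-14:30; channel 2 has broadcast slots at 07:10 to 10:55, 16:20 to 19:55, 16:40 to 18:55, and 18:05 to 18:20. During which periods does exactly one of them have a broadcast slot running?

First set merges to 12:05–12:50, 13:45–14:35.
Second set merges to 07:10–10:55, 16:20–19:55.
A but not B: 12:05–12:50, 13:45–14:35.
B but not A: 07:10–10:55, 16:20–19:55.
Combining gives A △ B.

07:10–10:55, 12:05–12:50, 13:45–14:35, 16:20–19:55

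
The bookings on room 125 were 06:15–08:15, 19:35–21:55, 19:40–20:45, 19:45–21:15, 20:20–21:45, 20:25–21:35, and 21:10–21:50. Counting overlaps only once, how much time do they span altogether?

4 h 20 min

Merged: 06:15–08:15, 19:35–21:55.
Lengths: 2 h + 2 h 20 min = 4 h 20 min.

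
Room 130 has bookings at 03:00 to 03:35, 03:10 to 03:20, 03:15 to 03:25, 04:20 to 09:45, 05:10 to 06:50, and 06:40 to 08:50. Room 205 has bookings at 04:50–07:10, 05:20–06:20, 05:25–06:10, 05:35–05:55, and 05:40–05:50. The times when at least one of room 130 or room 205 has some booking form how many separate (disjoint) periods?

First set merges to 03:00–03:35, 04:20–09:45.
Second set merges to 04:50–07:10.
A ∪ B = 03:00–03:35, 04:20–09:45.
That is 2 disjoint pieces.

2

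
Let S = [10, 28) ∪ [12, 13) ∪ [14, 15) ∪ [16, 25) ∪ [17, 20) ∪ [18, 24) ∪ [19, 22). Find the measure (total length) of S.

Merged: [10, 28).
Length: 18.

18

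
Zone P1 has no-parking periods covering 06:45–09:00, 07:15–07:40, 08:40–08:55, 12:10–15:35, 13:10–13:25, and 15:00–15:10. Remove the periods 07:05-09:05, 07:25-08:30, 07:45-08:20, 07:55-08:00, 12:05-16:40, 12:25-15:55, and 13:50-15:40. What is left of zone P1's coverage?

06:45–07:05

First set merges to 06:45–09:00, 12:10–15:35.
Second set merges to 07:05–09:05, 12:05–16:40.
06:45–09:00 minus B → 06:45–07:05.
12:10–15:35: fully covered by B → removed.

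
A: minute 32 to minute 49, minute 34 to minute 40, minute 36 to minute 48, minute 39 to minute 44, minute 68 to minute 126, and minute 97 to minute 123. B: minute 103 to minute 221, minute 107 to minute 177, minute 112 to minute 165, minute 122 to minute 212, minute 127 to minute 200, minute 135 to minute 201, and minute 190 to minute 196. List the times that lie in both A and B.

A, merged: minute 32 to minute 49, minute 68 to minute 126.
B, merged: minute 103 to minute 221.
minute 32 to minute 49: no overlap with the second set.
minute 68 to minute 126 meets the second set on minute 103 to minute 126.

minute 103 to minute 126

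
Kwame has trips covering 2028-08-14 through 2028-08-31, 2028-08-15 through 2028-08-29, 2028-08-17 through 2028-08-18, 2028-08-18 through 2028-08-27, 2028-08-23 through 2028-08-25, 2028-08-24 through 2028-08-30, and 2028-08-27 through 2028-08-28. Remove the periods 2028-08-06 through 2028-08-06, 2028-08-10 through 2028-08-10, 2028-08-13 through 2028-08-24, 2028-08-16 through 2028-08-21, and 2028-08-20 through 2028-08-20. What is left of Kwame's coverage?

2028-08-25 through 2028-08-31

First set merges to 2028-08-14 through 2028-08-31.
Second set merges to 2028-08-06 through 2028-08-06, 2028-08-10 through 2028-08-10, 2028-08-13 through 2028-08-24.
2028-08-14 through 2028-08-31 minus B → 2028-08-25 through 2028-08-31.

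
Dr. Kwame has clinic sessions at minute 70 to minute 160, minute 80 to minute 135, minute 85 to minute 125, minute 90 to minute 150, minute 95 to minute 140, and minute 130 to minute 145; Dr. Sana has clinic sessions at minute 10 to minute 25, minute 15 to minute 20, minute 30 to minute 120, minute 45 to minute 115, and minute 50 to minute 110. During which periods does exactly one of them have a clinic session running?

minute 10 to minute 25, minute 30 to minute 70, minute 120 to minute 160

Merge the first list: minute 70 to minute 160.
Merge the second list: minute 10 to minute 25, minute 30 to minute 120.
A but not B: minute 120 to minute 160.
B but not A: minute 10 to minute 25, minute 30 to minute 70.
Combining gives A △ B.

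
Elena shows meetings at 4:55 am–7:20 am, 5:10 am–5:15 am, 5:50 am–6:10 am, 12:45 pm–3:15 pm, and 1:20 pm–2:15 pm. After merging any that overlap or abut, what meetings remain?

4:55 am-7:20 am, 12:45 pm-3:15 pm

5:10 am-5:15 am overlaps/touches 4:55 am-7:20 am → extend to 4:55 am-7:20 am.
5:50 am-6:10 am overlaps/touches 4:55 am-7:20 am → extend to 4:55 am-7:20 am.
12:45 pm-3:15 pm is disjoint → start new block.
1:20 pm-2:15 pm overlaps/touches 12:45 pm-3:15 pm → extend to 12:45 pm-3:15 pm.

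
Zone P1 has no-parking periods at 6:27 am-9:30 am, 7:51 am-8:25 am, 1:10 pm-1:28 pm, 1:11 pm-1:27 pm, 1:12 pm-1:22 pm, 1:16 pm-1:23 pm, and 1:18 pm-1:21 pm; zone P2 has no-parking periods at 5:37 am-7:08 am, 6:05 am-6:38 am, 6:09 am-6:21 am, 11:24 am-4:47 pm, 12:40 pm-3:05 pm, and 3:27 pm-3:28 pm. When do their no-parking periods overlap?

6:27 am–7:08 am, 1:10 pm–1:28 pm

First set merges to 6:27 am–9:30 am, 1:10 pm–1:28 pm.
Second set merges to 5:37 am–7:08 am, 11:24 am–4:47 pm.
6:27 am–9:30 am ∩ B → 6:27 am–7:08 am.
1:10 pm–1:28 pm ∩ B → 1:10 pm–1:28 pm.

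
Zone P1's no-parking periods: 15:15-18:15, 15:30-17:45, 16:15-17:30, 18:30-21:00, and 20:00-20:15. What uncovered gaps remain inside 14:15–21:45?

14:15–15:15, 18:15–18:30, 21:00–21:45

The merged coverage is 15:15–18:15, 18:30–21:00.
Uncovered inside 14:15–21:45: 14:15–15:15, 18:15–18:30, 21:00–21:45.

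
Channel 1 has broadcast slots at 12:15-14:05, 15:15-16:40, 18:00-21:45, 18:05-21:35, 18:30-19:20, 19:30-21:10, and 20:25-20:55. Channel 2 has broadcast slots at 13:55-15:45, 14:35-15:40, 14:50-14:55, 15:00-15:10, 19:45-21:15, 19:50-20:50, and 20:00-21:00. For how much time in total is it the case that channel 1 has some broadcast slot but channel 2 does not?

4 h 50 min

Merge the first list: 12:15-14:05, 15:15-16:40, 18:00-21:45.
Merge the second list: 13:55-15:45, 19:45-21:15.
A \ B = 12:15-13:55, 15:45-16:40, 18:00-19:45, 21:15-21:45.
Total: 1 h 40 min + 55 min + 1 h 45 min + 30 min = 4 h 50 min.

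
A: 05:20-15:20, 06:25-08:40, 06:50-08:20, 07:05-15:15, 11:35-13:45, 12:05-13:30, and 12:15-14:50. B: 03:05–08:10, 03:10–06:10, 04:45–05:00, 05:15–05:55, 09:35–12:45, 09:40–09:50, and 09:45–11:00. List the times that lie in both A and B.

Merge the first list: 05:20-15:20.
Merge the second list: 03:05-08:10, 09:35-12:45.
05:20-15:20 ∩ B → 05:20-08:10, 09:35-12:45.

05:20-08:10, 09:35-12:45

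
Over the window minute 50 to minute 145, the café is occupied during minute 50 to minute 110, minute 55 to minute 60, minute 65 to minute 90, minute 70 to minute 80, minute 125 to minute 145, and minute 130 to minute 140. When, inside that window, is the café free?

minute 110 to minute 125

Covered (merged): minute 50 to minute 110, minute 125 to minute 145.
Gaps within minute 50 to minute 145: minute 110 to minute 125.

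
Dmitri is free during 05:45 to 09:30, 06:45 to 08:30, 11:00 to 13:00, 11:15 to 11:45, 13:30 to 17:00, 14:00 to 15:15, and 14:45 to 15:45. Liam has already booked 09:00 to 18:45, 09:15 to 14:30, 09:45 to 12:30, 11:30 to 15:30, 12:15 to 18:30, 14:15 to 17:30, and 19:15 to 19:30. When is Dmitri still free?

A, merged: 05:45–09:30, 11:00–13:00, 13:30–17:00.
B, merged: 09:00–18:45, 19:15–19:30.
05:45–09:30 \ B = 05:45–09:00.
11:00–13:00: entirely removed.
13:30–17:00: entirely removed.

05:45–09:00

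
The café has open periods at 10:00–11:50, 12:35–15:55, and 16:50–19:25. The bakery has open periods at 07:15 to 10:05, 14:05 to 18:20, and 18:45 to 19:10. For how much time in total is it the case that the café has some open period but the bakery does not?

A \ B = 10:05–11:50, 12:35–14:05, 18:20–18:45, 19:10–19:25.
Total: 1 h 45 min + 1 h 30 min + 25 min + 15 min = 3 h 55 min.

3 h 55 min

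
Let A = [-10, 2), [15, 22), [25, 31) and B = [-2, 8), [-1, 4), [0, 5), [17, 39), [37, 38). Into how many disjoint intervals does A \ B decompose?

B, merged: [-2, 8), [17, 39).
A \ B = [-10, -2), [15, 17).
That is 2 disjoint pieces.

2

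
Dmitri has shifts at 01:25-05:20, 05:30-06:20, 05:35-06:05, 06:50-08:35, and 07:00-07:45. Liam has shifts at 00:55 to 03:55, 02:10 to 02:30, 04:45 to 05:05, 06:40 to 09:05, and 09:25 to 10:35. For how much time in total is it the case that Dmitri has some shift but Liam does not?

A, merged: 01:25–05:20, 05:30–06:20, 06:50–08:35.
B, merged: 00:55–03:55, 04:45–05:05, 06:40–09:05, 09:25–10:35.
A \ B = 03:55–04:45, 05:05–05:20, 05:30–06:20.
Total: 50 min + 15 min + 50 min = 1 h 55 min.

1 h 55 min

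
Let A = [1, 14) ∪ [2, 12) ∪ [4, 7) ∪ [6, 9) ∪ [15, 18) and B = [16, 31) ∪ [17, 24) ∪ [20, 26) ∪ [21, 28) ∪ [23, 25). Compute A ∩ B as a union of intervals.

First set merges to [1, 14), [15, 18).
Second set merges to [16, 31).
[1, 14) falls entirely outside B.
[15, 18) overlaps B on [16, 18).

[16, 18)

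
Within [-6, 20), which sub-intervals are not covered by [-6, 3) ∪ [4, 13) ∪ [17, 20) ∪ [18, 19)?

[3, 4) ∪ [13, 17)

After merging, the occupied span is [-6, 3), [4, 13), [17, 20).
Complement within [-6, 20): [3, 4), [13, 17).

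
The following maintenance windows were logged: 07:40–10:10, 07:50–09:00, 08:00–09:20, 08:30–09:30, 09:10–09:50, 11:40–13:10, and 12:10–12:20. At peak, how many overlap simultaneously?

4

At 08:30, 4 of the intervals are simultaneously active.
No point has more.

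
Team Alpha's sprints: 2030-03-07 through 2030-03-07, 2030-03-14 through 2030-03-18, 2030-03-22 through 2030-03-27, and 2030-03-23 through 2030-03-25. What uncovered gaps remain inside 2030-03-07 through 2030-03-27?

2030-03-08 through 2030-03-13, 2030-03-19 through 2030-03-21

The merged coverage is 2030-03-07 through 2030-03-07, 2030-03-14 through 2030-03-18, 2030-03-22 through 2030-03-27.
Gaps within 2030-03-07 through 2030-03-27: 2030-03-08 through 2030-03-13, 2030-03-19 through 2030-03-21.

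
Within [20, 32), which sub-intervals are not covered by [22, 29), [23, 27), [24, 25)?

[20, 22) ∪ [29, 32)

The merged coverage is [22, 29).
Complement within [20, 32): [20, 22), [29, 32).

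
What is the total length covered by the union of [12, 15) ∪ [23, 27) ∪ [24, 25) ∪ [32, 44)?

Merged: [12, 15), [23, 27), [32, 44).
Lengths: 3 + 4 + 12 = 19.

19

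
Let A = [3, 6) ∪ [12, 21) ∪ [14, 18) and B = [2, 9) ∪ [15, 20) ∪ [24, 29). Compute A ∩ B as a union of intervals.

[3, 6) ∪ [15, 20)

First set merges to [3, 6), [12, 21).
[3, 6) ∩ B → [3, 6).
[12, 21) ∩ B → [15, 20).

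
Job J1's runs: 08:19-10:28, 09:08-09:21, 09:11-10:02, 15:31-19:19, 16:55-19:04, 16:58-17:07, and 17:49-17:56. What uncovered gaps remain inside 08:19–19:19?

10:28–15:31

The merged coverage is 08:19–10:28, 15:31–19:19.
Uncovered inside 08:19–19:19: 10:28–15:31.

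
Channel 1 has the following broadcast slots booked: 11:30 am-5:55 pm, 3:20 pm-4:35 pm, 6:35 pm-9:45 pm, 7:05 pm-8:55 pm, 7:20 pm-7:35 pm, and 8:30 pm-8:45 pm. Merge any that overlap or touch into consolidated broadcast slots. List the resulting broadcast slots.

3:20 pm-4:35 pm overlaps/touches 11:30 am-5:55 pm → extend to 11:30 am-5:55 pm.
6:35 pm-9:45 pm is disjoint → start new block.
7:05 pm-8:55 pm overlaps/touches 6:35 pm-9:45 pm → extend to 6:35 pm-9:45 pm.
7:20 pm-7:35 pm overlaps/touches 6:35 pm-9:45 pm → extend to 6:35 pm-9:45 pm.
8:30 pm-8:45 pm overlaps/touches 6:35 pm-9:45 pm → extend to 6:35 pm-9:45 pm.

11:30 am-5:55 pm, 6:35 pm-9:45 pm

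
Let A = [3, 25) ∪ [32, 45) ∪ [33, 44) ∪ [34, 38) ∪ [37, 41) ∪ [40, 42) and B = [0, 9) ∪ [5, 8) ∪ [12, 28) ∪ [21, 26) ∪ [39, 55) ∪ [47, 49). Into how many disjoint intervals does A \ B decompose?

First set merges to [3, 25), [32, 45).
Second set merges to [0, 9), [12, 28), [39, 55).
A \ B = [9, 12), [32, 39).
That is 2 disjoint pieces.

2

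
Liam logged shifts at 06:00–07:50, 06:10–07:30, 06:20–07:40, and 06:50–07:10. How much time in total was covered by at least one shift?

Merged: 06:00–07:50.
Length: 1 h 50 min.

1 h 50 min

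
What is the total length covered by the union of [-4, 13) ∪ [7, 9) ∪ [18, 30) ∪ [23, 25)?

29

Merged: [-4, 13), [18, 30).
Lengths: 17 + 12 = 29.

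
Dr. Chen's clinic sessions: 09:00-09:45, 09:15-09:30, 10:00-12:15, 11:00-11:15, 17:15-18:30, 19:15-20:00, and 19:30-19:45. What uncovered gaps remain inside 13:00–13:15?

13:00–13:15

Covered (merged): 09:00–09:45, 10:00–12:15, 17:15–18:30, 19:15–20:00.
Gaps within 13:00–13:15: 13:00–13:15.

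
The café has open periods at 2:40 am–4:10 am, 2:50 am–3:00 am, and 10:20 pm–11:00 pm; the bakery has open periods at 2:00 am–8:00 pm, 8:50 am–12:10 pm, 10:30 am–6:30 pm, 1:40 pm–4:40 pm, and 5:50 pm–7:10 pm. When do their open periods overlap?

2:40 am–4:10 am

A, merged: 2:40 am–4:10 am, 10:20 pm–11:00 pm.
B, merged: 2:00 am–8:00 pm.
2:40 am–4:10 am meets the second set on 2:40 am–4:10 am.
10:20 pm–11:00 pm: no overlap with the second set.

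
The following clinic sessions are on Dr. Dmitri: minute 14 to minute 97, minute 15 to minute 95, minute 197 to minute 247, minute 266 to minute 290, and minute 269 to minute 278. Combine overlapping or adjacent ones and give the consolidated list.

minute 14 to minute 97, minute 197 to minute 247, minute 266 to minute 290

minute 15 to minute 95 overlaps/touches minute 14 to minute 97 → extend to minute 14 to minute 97.
minute 197 to minute 247 is disjoint → start new block.
minute 266 to minute 290 is disjoint → start new block.
minute 269 to minute 278 overlaps/touches minute 266 to minute 290 → extend to minute 266 to minute 290.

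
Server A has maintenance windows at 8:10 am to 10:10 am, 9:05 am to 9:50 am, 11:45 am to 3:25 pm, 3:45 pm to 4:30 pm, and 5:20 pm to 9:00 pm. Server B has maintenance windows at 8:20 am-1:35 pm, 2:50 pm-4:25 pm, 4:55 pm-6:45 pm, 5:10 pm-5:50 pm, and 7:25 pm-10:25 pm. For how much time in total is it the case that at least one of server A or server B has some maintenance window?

Merge the first list: 8:10 am–10:10 am, 11:45 am–3:25 pm, 3:45 pm–4:30 pm, 5:20 pm–9:00 pm.
Merge the second list: 8:20 am–1:35 pm, 2:50 pm–4:25 pm, 4:55 pm–6:45 pm, 7:25 pm–10:25 pm.
A ∪ B = 8:10 am–4:30 pm, 4:55 pm–10:25 pm.
Total: 8 h 20 min + 5 h 30 min = 13 h 50 min.

13 h 50 min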